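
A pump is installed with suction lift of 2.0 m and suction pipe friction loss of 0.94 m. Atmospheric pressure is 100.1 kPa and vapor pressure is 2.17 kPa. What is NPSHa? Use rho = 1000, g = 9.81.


NPSHa = p_atm/(rho*g) - z_s - hf_s - p_vap/(rho*g).
p_atm/(rho*g) = 100.1*1000 / (1000*9.81) = 10.204 m.
p_vap/(rho*g) = 2.17*1000 / (1000*9.81) = 0.221 m.
NPSHa = 10.204 - 2.0 - 0.94 - 0.221
      = 7.04 m.

7.04


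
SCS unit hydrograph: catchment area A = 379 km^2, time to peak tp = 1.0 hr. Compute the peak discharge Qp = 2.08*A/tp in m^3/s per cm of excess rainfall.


SCS formula: Qp = 2.08 * A / tp.
Qp = 2.08 * 379 / 1.0
   = 788.32 / 1.0
   = 788.32 m^3/s per cm.

788.32


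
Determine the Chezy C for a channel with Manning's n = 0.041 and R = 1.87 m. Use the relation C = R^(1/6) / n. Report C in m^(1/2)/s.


The Chezy coefficient relates to Manning's n through C = R^(1/6) / n.
R^(1/6) = 1.87^(1/6) = 1.109959.
C = 1.109959 / 0.041 = 27.07 m^(1/2)/s.

27.07


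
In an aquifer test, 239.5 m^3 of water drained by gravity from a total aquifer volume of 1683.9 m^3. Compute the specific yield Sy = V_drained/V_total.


Specific yield Sy = Volume drained / Total volume.
Sy = 239.5 / 1683.9
   = 0.1422.

0.1422


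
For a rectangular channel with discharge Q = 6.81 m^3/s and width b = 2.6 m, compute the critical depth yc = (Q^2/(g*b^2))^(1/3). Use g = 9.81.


Using yc = (Q^2 / (g * b^2))^(1/3):
Q^2 = 6.81^2 = 46.38.
g * b^2 = 9.81 * 2.6^2 = 9.81 * 6.76 = 66.32.
Q^2 / (g*b^2) = 46.38 / 66.32 = 0.6993.
yc = 0.6993^(1/3) = 0.8876 m.

0.8876


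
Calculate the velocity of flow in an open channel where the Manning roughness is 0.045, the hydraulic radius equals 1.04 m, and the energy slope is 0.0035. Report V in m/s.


Manning's equation gives V = (1/n) * R^(2/3) * S^(1/2).
First, compute R^(2/3) = 1.04^(2/3) = 1.0265.
Next, S^(1/2) = 0.0035^(1/2) = 0.059161.
Then 1/n = 1/0.045 = 22.22.
V = 22.22 * 1.0265 * 0.059161 = 1.3495 m/s.

1.3495


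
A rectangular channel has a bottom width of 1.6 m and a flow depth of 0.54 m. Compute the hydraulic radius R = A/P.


For a rectangular section:
Flow area A = b * y = 1.6 * 0.54 = 0.86 m^2.
Wetted perimeter P = b + 2y = 1.6 + 2*0.54 = 2.68 m.
Hydraulic radius R = A/P = 0.86 / 2.68 = 0.3224 m.

0.3224


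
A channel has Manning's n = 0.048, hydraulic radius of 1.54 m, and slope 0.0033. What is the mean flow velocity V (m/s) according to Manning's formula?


Manning's equation gives V = (1/n) * R^(2/3) * S^(1/2).
First, compute R^(2/3) = 1.54^(2/3) = 1.3336.
Next, S^(1/2) = 0.0033^(1/2) = 0.057446.
Then 1/n = 1/0.048 = 20.83.
V = 20.83 * 1.3336 * 0.057446 = 1.596 m/s.

1.596


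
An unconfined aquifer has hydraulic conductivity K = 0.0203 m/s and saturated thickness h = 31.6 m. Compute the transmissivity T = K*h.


Transmissivity is defined as T = K * h.
T = 0.0203 * 31.6
  = 0.6415 m^2/s.

0.6415


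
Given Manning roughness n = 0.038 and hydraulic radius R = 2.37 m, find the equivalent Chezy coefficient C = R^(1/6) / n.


The Chezy coefficient relates to Manning's n through C = R^(1/6) / n.
R^(1/6) = 2.37^(1/6) = 1.15467.
C = 1.15467 / 0.038 = 30.39 m^(1/2)/s.

30.39


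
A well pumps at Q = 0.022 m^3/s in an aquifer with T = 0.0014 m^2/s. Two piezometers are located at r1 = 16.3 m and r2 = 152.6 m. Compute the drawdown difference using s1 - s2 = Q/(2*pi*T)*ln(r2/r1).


Thiem equation: s1 - s2 = Q/(2*pi*T) * ln(r2/r1).
ln(r2/r1) = ln(152.6/16.3) = 2.2367.
Q/(2*pi*T) = 0.022 / (2*pi*0.0014) = 0.022 / 0.0088 = 2.501.
s1 - s2 = 2.501 * 2.2367 = 5.5939 m.

5.5939


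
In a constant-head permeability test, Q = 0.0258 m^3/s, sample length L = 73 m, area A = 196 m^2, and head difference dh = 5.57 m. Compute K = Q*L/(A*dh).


From K = Q*L / (A*dh):
Numerator: Q*L = 0.0258 * 73 = 1.8834.
Denominator: A*dh = 196 * 5.57 = 1091.72.
K = 1.8834 / 1091.72 = 0.001725 m/s.

0.001725


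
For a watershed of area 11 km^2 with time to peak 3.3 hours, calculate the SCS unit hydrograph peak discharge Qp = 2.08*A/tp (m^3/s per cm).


SCS formula: Qp = 2.08 * A / tp.
Qp = 2.08 * 11 / 3.3
   = 22.88 / 3.3
   = 6.93 m^3/s per cm.

6.93


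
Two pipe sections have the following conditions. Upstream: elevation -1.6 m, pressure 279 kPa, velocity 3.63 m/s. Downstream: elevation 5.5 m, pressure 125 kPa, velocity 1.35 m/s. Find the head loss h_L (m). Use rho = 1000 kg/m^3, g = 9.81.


Total head at each section: H = z + p/(rho*g) + V^2/(2g).
H1 = -1.6 + 279*1000/(1000*9.81) + 3.63^2/(2*9.81)
   = -1.6 + 28.44 + 0.6716
   = 27.512 m.
H2 = 5.5 + 125*1000/(1000*9.81) + 1.35^2/(2*9.81)
   = 5.5 + 12.742 + 0.0929
   = 18.335 m.
h_L = H1 - H2 = 27.512 - 18.335 = 9.177 m.

9.177


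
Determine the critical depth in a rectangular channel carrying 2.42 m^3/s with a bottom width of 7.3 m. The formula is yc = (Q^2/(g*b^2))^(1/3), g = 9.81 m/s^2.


Using yc = (Q^2 / (g * b^2))^(1/3):
Q^2 = 2.42^2 = 5.86.
g * b^2 = 9.81 * 7.3^2 = 9.81 * 53.29 = 522.77.
Q^2 / (g*b^2) = 5.86 / 522.77 = 0.0112.
yc = 0.0112^(1/3) = 0.2238 m.

0.2238


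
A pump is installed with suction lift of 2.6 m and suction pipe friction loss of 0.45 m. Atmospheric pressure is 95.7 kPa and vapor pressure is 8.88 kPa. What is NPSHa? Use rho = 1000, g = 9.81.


NPSHa = p_atm/(rho*g) - z_s - hf_s - p_vap/(rho*g).
p_atm/(rho*g) = 95.7*1000 / (1000*9.81) = 9.755 m.
p_vap/(rho*g) = 8.88*1000 / (1000*9.81) = 0.905 m.
NPSHa = 9.755 - 2.6 - 0.45 - 0.905
      = 5.8 m.

5.8


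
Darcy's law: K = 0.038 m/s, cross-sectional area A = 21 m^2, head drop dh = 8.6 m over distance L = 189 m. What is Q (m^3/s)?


Darcy's law: Q = K * A * i, where i = dh/L.
Hydraulic gradient i = 8.6 / 189 = 0.045503.
Q = 0.038 * 21 * 0.045503
  = 0.0363 m^3/s.

0.0363


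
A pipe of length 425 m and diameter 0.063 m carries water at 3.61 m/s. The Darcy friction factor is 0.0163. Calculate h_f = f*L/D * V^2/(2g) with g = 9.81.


Darcy-Weisbach equation: h_f = f * (L/D) * V^2/(2g).
f * L/D = 0.0163 * 425/0.063 = 109.9603.
V^2/(2g) = 3.61^2 / (2*9.81) = 13.0321 / 19.62 = 0.6642 m.
h_f = 109.9603 * 0.6642 = 73.038 m.

73.038


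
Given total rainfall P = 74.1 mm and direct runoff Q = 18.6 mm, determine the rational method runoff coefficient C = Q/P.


The runoff coefficient C = runoff depth / rainfall depth.
C = 18.6 / 74.1
  = 0.251.

0.251


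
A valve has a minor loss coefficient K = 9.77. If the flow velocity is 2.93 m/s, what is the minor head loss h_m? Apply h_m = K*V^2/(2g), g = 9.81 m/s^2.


Minor loss formula: h_m = K * V^2/(2g).
V^2 = 2.93^2 = 8.5849.
V^2/(2g) = 8.5849 / 19.62 = 0.4376 m.
h_m = 9.77 * 0.4376 = 4.2749 m.

4.2749


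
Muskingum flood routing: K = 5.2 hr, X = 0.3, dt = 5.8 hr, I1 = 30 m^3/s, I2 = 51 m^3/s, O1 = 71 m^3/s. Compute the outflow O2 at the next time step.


Muskingum coefficients:
denom = 2*K*(1-X) + dt = 2*5.2*(1-0.3) + 5.8 = 13.08.
C0 = (dt - 2*K*X)/denom = (5.8 - 2*5.2*0.3)/13.08 = 0.2049.
C1 = (dt + 2*K*X)/denom = (5.8 + 2*5.2*0.3)/13.08 = 0.682.
C2 = (2*K*(1-X) - dt)/denom = 0.1131.
O2 = C0*I2 + C1*I1 + C2*O1
   = 0.2049*51 + 0.682*30 + 0.1131*71
   = 38.94 m^3/s.

38.94


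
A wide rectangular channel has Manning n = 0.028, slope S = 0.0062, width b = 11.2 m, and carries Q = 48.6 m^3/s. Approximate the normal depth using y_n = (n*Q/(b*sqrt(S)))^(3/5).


We use the wide-channel approximation y_n = (n*Q/(b*sqrt(S)))^(3/5).
sqrt(S) = sqrt(0.0062) = 0.07874.
Numerator: n*Q = 0.028 * 48.6 = 1.3608.
Denominator: b*sqrt(S) = 11.2 * 0.07874 = 0.881888.
arg = 1.5431.
y_n = 1.5431^(3/5) = 1.2973 m.

1.2973


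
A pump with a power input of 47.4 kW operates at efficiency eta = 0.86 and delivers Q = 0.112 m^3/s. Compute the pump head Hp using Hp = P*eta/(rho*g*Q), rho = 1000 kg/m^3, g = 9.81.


Pump head formula: Hp = P * eta / (rho * g * Q).
Numerator: P * eta = 47.4 * 1000 * 0.86 = 40764.0 W.
Denominator: rho * g * Q = 1000 * 9.81 * 0.112 = 1098.72.
Hp = 40764.0 / 1098.72 = 37.1 m.

37.1


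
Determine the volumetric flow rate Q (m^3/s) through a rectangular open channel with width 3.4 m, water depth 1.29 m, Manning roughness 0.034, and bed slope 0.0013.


For a rectangular channel, the cross-sectional area A = b * y = 3.4 * 1.29 = 4.39 m^2.
The wetted perimeter P = b + 2y = 3.4 + 2*1.29 = 5.98 m.
Hydraulic radius R = A/P = 4.39/5.98 = 0.7334 m.
Velocity V = (1/n)*R^(2/3)*S^(1/2) = (1/0.034)*0.7334^(2/3)*0.0013^(1/2) = 0.8625 m/s.
Discharge Q = A * V = 4.39 * 0.8625 = 3.783 m^3/s.

3.783


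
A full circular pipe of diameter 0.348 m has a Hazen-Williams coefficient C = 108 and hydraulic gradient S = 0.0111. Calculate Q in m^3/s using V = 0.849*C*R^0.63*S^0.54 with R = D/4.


For a full circular pipe, R = D/4 = 0.348/4 = 0.087 m.
V = 0.849 * 108 * 0.087^0.63 * 0.0111^0.54
  = 0.849 * 108 * 0.214732 * 0.087998
  = 1.7326 m/s.
Pipe area A = pi*D^2/4 = pi*0.348^2/4 = 0.0951 m^2.
Q = A * V = 0.0951 * 1.7326 = 0.1648 m^3/s.

0.1648


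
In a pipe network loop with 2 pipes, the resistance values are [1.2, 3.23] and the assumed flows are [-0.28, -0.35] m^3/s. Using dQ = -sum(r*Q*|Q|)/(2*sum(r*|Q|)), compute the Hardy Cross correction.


Numerator terms (r*Q*|Q|): 1.2*-0.28*|-0.28| = -0.0941; 3.23*-0.35*|-0.35| = -0.3957.
Sum of numerator = -0.4898.
Denominator terms (r*|Q|): 1.2*|-0.28| = 0.336; 3.23*|-0.35| = 1.1305.
2 * sum of denominator = 2 * 1.4665 = 2.933.
dQ = --0.4898 / 2.933 = 0.167 m^3/s.

0.167


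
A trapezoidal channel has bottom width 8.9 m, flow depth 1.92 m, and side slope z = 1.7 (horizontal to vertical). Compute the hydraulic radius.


For a trapezoidal section with side slope z:
A = (b + z*y)*y = (8.9 + 1.7*1.92)*1.92 = 23.355 m^2.
P = b + 2*y*sqrt(1 + z^2) = 8.9 + 2*1.92*sqrt(1 + 1.7^2) = 16.474 m.
R = A/P = 23.355 / 16.474 = 1.4177 m.

1.4177


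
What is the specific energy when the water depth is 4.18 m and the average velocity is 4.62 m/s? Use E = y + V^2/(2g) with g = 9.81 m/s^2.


Specific energy E = y + V^2/(2g).
Velocity head = V^2/(2g) = 4.62^2 / (2*9.81) = 21.3444 / 19.62 = 1.0879 m.
E = 4.18 + 1.0879 = 5.2679 m.

5.2679


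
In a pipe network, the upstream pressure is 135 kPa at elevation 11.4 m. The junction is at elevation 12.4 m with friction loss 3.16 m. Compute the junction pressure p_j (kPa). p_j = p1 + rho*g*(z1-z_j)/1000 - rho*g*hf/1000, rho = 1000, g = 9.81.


Junction pressure: p_j = p1 + rho*g*(z1 - z_j)/1000 - rho*g*hf/1000.
Elevation term = 1000*9.81*(11.4 - 12.4)/1000 = -9.81 kPa.
Friction term = 1000*9.81*3.16/1000 = 31.0 kPa.
p_j = 135 + -9.81 - 31.0 = 94.19 kPa.

94.19


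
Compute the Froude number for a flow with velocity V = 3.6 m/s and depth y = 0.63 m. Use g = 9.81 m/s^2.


The Froude number is defined as Fr = V / sqrt(g*y).
g*y = 9.81 * 0.63 = 6.1803.
sqrt(g*y) = sqrt(6.1803) = 2.486.
Fr = 3.6 / 2.486 = 1.4481.

1.4481


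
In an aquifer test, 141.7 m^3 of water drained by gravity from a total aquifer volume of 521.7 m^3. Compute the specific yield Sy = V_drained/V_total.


Specific yield Sy = Volume drained / Total volume.
Sy = 141.7 / 521.7
   = 0.2716.

0.2716


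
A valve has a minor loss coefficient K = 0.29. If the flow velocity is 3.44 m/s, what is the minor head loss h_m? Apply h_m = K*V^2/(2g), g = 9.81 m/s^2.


Minor loss formula: h_m = K * V^2/(2g).
V^2 = 3.44^2 = 11.8336.
V^2/(2g) = 11.8336 / 19.62 = 0.6031 m.
h_m = 0.29 * 0.6031 = 0.1749 m.

0.1749


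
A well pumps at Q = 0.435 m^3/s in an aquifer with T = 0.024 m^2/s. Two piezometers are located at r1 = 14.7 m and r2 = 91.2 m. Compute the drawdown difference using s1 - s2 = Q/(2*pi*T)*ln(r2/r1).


Thiem equation: s1 - s2 = Q/(2*pi*T) * ln(r2/r1).
ln(r2/r1) = ln(91.2/14.7) = 1.8252.
Q/(2*pi*T) = 0.435 / (2*pi*0.024) = 0.435 / 0.1508 = 2.8847.
s1 - s2 = 2.8847 * 1.8252 = 5.2651 m.

5.2651


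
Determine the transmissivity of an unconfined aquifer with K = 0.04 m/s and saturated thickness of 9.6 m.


Transmissivity is defined as T = K * h.
T = 0.04 * 9.6
  = 0.384 m^2/s.

0.384


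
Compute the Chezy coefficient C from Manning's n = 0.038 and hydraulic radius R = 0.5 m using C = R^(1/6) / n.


The Chezy coefficient relates to Manning's n through C = R^(1/6) / n.
R^(1/6) = 0.5^(1/6) = 0.890899.
C = 0.890899 / 0.038 = 23.44 m^(1/2)/s.

23.44


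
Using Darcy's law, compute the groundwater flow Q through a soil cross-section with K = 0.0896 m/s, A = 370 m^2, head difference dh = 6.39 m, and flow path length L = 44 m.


Darcy's law: Q = K * A * i, where i = dh/L.
Hydraulic gradient i = 6.39 / 44 = 0.145227.
Q = 0.0896 * 370 * 0.145227
  = 4.8146 m^3/s.

4.8146


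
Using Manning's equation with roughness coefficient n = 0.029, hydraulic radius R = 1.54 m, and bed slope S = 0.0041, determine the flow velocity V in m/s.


Manning's equation gives V = (1/n) * R^(2/3) * S^(1/2).
First, compute R^(2/3) = 1.54^(2/3) = 1.3336.
Next, S^(1/2) = 0.0041^(1/2) = 0.064031.
Then 1/n = 1/0.029 = 34.48.
V = 34.48 * 1.3336 * 0.064031 = 2.9445 m/s.

2.9445


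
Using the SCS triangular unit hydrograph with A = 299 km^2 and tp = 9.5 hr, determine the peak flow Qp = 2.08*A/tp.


SCS formula: Qp = 2.08 * A / tp.
Qp = 2.08 * 299 / 9.5
   = 621.92 / 9.5
   = 65.47 m^3/s per cm.

65.47


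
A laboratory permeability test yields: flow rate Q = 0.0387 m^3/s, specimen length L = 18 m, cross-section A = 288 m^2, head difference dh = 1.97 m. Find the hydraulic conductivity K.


From K = Q*L / (A*dh):
Numerator: Q*L = 0.0387 * 18 = 0.6966.
Denominator: A*dh = 288 * 1.97 = 567.36.
K = 0.6966 / 567.36 = 0.001228 m/s.

0.001228


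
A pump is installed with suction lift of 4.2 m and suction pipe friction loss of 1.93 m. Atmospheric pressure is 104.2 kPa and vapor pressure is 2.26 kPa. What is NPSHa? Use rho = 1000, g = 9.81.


NPSHa = p_atm/(rho*g) - z_s - hf_s - p_vap/(rho*g).
p_atm/(rho*g) = 104.2*1000 / (1000*9.81) = 10.622 m.
p_vap/(rho*g) = 2.26*1000 / (1000*9.81) = 0.23 m.
NPSHa = 10.622 - 4.2 - 1.93 - 0.23
      = 4.26 m.

4.26


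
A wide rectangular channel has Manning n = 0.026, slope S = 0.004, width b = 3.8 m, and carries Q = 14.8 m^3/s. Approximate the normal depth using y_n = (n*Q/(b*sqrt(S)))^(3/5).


We use the wide-channel approximation y_n = (n*Q/(b*sqrt(S)))^(3/5).
sqrt(S) = sqrt(0.004) = 0.063246.
Numerator: n*Q = 0.026 * 14.8 = 0.3848.
Denominator: b*sqrt(S) = 3.8 * 0.063246 = 0.240335.
arg = 1.6011.
y_n = 1.6011^(3/5) = 1.3263 m.

1.3263


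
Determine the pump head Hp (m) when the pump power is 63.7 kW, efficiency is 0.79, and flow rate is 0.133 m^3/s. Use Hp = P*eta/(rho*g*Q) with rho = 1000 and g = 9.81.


Pump head formula: Hp = P * eta / (rho * g * Q).
Numerator: P * eta = 63.7 * 1000 * 0.79 = 50323.0 W.
Denominator: rho * g * Q = 1000 * 9.81 * 0.133 = 1304.73.
Hp = 50323.0 / 1304.73 = 38.57 m.

38.57


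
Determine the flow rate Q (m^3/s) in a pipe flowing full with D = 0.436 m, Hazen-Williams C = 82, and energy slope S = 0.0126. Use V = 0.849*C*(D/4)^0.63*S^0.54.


For a full circular pipe, R = D/4 = 0.436/4 = 0.109 m.
V = 0.849 * 82 * 0.109^0.63 * 0.0126^0.54
  = 0.849 * 82 * 0.247502 * 0.094232
  = 1.6237 m/s.
Pipe area A = pi*D^2/4 = pi*0.436^2/4 = 0.1493 m^2.
Q = A * V = 0.1493 * 1.6237 = 0.2424 m^3/s.

0.2424


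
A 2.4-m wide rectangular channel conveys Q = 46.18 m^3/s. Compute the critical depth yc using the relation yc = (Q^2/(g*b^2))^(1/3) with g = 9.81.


Using yc = (Q^2 / (g * b^2))^(1/3):
Q^2 = 46.18^2 = 2132.59.
g * b^2 = 9.81 * 2.4^2 = 9.81 * 5.76 = 56.51.
Q^2 / (g*b^2) = 2132.59 / 56.51 = 37.7383.
yc = 37.7383^(1/3) = 3.3543 m.

3.3543


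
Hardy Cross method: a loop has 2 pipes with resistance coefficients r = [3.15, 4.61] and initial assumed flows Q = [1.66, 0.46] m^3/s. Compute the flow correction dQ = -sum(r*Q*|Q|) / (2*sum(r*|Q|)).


Numerator terms (r*Q*|Q|): 3.15*1.66*|1.66| = 8.6801; 4.61*0.46*|0.46| = 0.9755.
Sum of numerator = 9.6556.
Denominator terms (r*|Q|): 3.15*|1.66| = 5.229; 4.61*|0.46| = 2.1206.
2 * sum of denominator = 2 * 7.3496 = 14.6992.
dQ = -9.6556 / 14.6992 = -0.6569 m^3/s.

-0.6569


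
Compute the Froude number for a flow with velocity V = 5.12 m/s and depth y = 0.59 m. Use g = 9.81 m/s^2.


The Froude number is defined as Fr = V / sqrt(g*y).
g*y = 9.81 * 0.59 = 5.7879.
sqrt(g*y) = sqrt(5.7879) = 2.4058.
Fr = 5.12 / 2.4058 = 2.1282.

2.1282


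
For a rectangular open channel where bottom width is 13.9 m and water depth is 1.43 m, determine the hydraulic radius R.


For a rectangular section:
Flow area A = b * y = 13.9 * 1.43 = 19.88 m^2.
Wetted perimeter P = b + 2y = 13.9 + 2*1.43 = 16.76 m.
Hydraulic radius R = A/P = 19.88 / 16.76 = 1.186 m.

1.186


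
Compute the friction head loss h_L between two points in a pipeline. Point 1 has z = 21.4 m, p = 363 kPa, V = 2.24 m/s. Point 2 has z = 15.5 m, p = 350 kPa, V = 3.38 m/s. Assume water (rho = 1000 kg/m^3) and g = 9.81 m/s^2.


Total head at each section: H = z + p/(rho*g) + V^2/(2g).
H1 = 21.4 + 363*1000/(1000*9.81) + 2.24^2/(2*9.81)
   = 21.4 + 37.003 + 0.2557
   = 58.659 m.
H2 = 15.5 + 350*1000/(1000*9.81) + 3.38^2/(2*9.81)
   = 15.5 + 35.678 + 0.5823
   = 51.76 m.
h_L = H1 - H2 = 58.659 - 51.76 = 6.899 m.

6.899


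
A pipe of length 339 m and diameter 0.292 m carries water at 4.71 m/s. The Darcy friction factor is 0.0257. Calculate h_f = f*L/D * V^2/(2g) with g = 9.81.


Darcy-Weisbach equation: h_f = f * (L/D) * V^2/(2g).
f * L/D = 0.0257 * 339/0.292 = 29.8366.
V^2/(2g) = 4.71^2 / (2*9.81) = 22.1841 / 19.62 = 1.1307 m.
h_f = 29.8366 * 1.1307 = 33.736 m.

33.736


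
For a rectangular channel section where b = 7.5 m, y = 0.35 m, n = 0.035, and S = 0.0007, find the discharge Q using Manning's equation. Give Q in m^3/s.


For a rectangular channel, the cross-sectional area A = b * y = 7.5 * 0.35 = 2.62 m^2.
The wetted perimeter P = b + 2y = 7.5 + 2*0.35 = 8.2 m.
Hydraulic radius R = A/P = 2.62/8.2 = 0.3201 m.
Velocity V = (1/n)*R^(2/3)*S^(1/2) = (1/0.035)*0.3201^(2/3)*0.0007^(1/2) = 0.3537 m/s.
Discharge Q = A * V = 2.62 * 0.3537 = 0.929 m^3/s.

0.929


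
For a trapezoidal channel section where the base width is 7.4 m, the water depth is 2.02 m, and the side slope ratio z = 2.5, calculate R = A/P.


For a trapezoidal section with side slope z:
A = (b + z*y)*y = (7.4 + 2.5*2.02)*2.02 = 25.149 m^2.
P = b + 2*y*sqrt(1 + z^2) = 7.4 + 2*2.02*sqrt(1 + 2.5^2) = 18.278 m.
R = A/P = 25.149 / 18.278 = 1.3759 m.

1.3759


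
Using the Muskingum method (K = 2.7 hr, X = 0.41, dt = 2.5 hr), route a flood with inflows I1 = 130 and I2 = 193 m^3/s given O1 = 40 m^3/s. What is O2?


Muskingum coefficients:
denom = 2*K*(1-X) + dt = 2*2.7*(1-0.41) + 2.5 = 5.686.
C0 = (dt - 2*K*X)/denom = (2.5 - 2*2.7*0.41)/5.686 = 0.0503.
C1 = (dt + 2*K*X)/denom = (2.5 + 2*2.7*0.41)/5.686 = 0.8291.
C2 = (2*K*(1-X) - dt)/denom = 0.1206.
O2 = C0*I2 + C1*I1 + C2*O1
   = 0.0503*193 + 0.8291*130 + 0.1206*40
   = 122.31 m^3/s.

122.31


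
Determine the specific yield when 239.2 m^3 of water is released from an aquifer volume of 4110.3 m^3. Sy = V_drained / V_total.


Specific yield Sy = Volume drained / Total volume.
Sy = 239.2 / 4110.3
   = 0.0582.

0.0582


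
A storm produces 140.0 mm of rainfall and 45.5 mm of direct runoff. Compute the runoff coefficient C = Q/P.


The runoff coefficient C = runoff depth / rainfall depth.
C = 45.5 / 140.0
  = 0.325.

0.325


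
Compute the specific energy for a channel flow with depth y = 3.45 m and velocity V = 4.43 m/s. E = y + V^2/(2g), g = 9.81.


Specific energy E = y + V^2/(2g).
Velocity head = V^2/(2g) = 4.43^2 / (2*9.81) = 19.6249 / 19.62 = 1.0002 m.
E = 3.45 + 1.0002 = 4.4502 m.

4.4502


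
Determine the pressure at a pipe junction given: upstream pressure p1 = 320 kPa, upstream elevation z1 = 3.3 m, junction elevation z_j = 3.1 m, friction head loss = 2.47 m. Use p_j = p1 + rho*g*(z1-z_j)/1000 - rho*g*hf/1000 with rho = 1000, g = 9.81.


Junction pressure: p_j = p1 + rho*g*(z1 - z_j)/1000 - rho*g*hf/1000.
Elevation term = 1000*9.81*(3.3 - 3.1)/1000 = 1.962 kPa.
Friction term = 1000*9.81*2.47/1000 = 24.231 kPa.
p_j = 320 + 1.962 - 24.231 = 297.73 kPa.

297.73


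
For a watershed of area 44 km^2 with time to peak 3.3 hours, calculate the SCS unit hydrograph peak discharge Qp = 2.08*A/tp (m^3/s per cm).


SCS formula: Qp = 2.08 * A / tp.
Qp = 2.08 * 44 / 3.3
   = 91.52 / 3.3
   = 27.73 m^3/s per cm.

27.73


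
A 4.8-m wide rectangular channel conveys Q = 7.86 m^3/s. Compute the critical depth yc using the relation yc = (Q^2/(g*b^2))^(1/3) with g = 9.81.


Using yc = (Q^2 / (g * b^2))^(1/3):
Q^2 = 7.86^2 = 61.78.
g * b^2 = 9.81 * 4.8^2 = 9.81 * 23.04 = 226.02.
Q^2 / (g*b^2) = 61.78 / 226.02 = 0.2733.
yc = 0.2733^(1/3) = 0.649 m.

0.649


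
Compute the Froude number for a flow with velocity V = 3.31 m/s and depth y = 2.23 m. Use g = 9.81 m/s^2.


The Froude number is defined as Fr = V / sqrt(g*y).
g*y = 9.81 * 2.23 = 21.8763.
sqrt(g*y) = sqrt(21.8763) = 4.6772.
Fr = 3.31 / 4.6772 = 0.7077.

0.7077


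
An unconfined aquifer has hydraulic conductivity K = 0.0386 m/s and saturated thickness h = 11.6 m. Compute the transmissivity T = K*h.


Transmissivity is defined as T = K * h.
T = 0.0386 * 11.6
  = 0.4478 m^2/s.

0.4478


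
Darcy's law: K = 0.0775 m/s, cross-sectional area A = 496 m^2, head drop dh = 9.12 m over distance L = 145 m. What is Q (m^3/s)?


Darcy's law: Q = K * A * i, where i = dh/L.
Hydraulic gradient i = 9.12 / 145 = 0.062897.
Q = 0.0775 * 496 * 0.062897
  = 2.4177 m^3/s.

2.4177


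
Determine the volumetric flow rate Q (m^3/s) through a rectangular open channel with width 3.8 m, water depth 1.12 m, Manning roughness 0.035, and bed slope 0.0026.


For a rectangular channel, the cross-sectional area A = b * y = 3.8 * 1.12 = 4.26 m^2.
The wetted perimeter P = b + 2y = 3.8 + 2*1.12 = 6.04 m.
Hydraulic radius R = A/P = 4.26/6.04 = 0.7046 m.
Velocity V = (1/n)*R^(2/3)*S^(1/2) = (1/0.035)*0.7046^(2/3)*0.0026^(1/2) = 1.1536 m/s.
Discharge Q = A * V = 4.26 * 1.1536 = 4.91 m^3/s.

4.91


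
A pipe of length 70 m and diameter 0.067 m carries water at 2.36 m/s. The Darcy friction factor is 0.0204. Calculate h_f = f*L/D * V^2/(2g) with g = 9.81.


Darcy-Weisbach equation: h_f = f * (L/D) * V^2/(2g).
f * L/D = 0.0204 * 70/0.067 = 21.3134.
V^2/(2g) = 2.36^2 / (2*9.81) = 5.5696 / 19.62 = 0.2839 m.
h_f = 21.3134 * 0.2839 = 6.05 m.

6.05


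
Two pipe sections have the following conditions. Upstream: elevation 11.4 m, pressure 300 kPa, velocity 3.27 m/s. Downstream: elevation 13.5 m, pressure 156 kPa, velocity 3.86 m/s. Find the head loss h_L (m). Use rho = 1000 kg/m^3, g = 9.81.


Total head at each section: H = z + p/(rho*g) + V^2/(2g).
H1 = 11.4 + 300*1000/(1000*9.81) + 3.27^2/(2*9.81)
   = 11.4 + 30.581 + 0.545
   = 42.526 m.
H2 = 13.5 + 156*1000/(1000*9.81) + 3.86^2/(2*9.81)
   = 13.5 + 15.902 + 0.7594
   = 30.162 m.
h_L = H1 - H2 = 42.526 - 30.162 = 12.364 m.

12.364


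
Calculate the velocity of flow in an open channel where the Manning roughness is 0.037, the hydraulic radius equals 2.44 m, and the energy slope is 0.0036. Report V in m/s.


Manning's equation gives V = (1/n) * R^(2/3) * S^(1/2).
First, compute R^(2/3) = 2.44^(2/3) = 1.8124.
Next, S^(1/2) = 0.0036^(1/2) = 0.06.
Then 1/n = 1/0.037 = 27.03.
V = 27.03 * 1.8124 * 0.06 = 2.9391 m/s.

2.9391


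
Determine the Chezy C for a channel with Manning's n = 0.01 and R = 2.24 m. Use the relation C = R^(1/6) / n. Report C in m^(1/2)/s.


The Chezy coefficient relates to Manning's n through C = R^(1/6) / n.
R^(1/6) = 2.24^(1/6) = 1.143865.
C = 1.143865 / 0.01 = 114.39 m^(1/2)/s.

114.39


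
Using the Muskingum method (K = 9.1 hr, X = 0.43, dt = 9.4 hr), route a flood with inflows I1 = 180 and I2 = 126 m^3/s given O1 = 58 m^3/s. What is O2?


Muskingum coefficients:
denom = 2*K*(1-X) + dt = 2*9.1*(1-0.43) + 9.4 = 19.774.
C0 = (dt - 2*K*X)/denom = (9.4 - 2*9.1*0.43)/19.774 = 0.0796.
C1 = (dt + 2*K*X)/denom = (9.4 + 2*9.1*0.43)/19.774 = 0.8711.
C2 = (2*K*(1-X) - dt)/denom = 0.0493.
O2 = C0*I2 + C1*I1 + C2*O1
   = 0.0796*126 + 0.8711*180 + 0.0493*58
   = 169.69 m^3/s.

169.69


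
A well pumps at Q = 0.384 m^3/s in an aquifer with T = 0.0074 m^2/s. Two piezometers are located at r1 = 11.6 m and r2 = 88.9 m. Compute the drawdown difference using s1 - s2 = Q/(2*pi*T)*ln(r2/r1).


Thiem equation: s1 - s2 = Q/(2*pi*T) * ln(r2/r1).
ln(r2/r1) = ln(88.9/11.6) = 2.0365.
Q/(2*pi*T) = 0.384 / (2*pi*0.0074) = 0.384 / 0.0465 = 8.2589.
s1 - s2 = 8.2589 * 2.0365 = 16.8192 m.

16.8192


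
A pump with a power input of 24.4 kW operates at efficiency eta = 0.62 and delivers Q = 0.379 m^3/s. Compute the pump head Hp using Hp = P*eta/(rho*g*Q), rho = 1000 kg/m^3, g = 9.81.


Pump head formula: Hp = P * eta / (rho * g * Q).
Numerator: P * eta = 24.4 * 1000 * 0.62 = 15128.0 W.
Denominator: rho * g * Q = 1000 * 9.81 * 0.379 = 3717.99.
Hp = 15128.0 / 3717.99 = 4.07 m.

4.07


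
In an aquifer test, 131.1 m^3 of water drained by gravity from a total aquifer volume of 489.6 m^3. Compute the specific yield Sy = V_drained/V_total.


Specific yield Sy = Volume drained / Total volume.
Sy = 131.1 / 489.6
   = 0.2678.

0.2678


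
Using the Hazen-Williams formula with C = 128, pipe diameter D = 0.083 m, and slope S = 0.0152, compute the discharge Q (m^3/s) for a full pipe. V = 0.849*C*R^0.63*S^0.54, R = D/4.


For a full circular pipe, R = D/4 = 0.083/4 = 0.0208 m.
V = 0.849 * 128 * 0.0208^0.63 * 0.0152^0.54
  = 0.849 * 128 * 0.087041 * 0.104279
  = 0.9864 m/s.
Pipe area A = pi*D^2/4 = pi*0.083^2/4 = 0.0054 m^2.
Q = A * V = 0.0054 * 0.9864 = 0.0053 m^3/s.

0.0053


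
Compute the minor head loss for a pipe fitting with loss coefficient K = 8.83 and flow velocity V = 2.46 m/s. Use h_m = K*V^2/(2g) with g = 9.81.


Minor loss formula: h_m = K * V^2/(2g).
V^2 = 2.46^2 = 6.0516.
V^2/(2g) = 6.0516 / 19.62 = 0.3084 m.
h_m = 8.83 * 0.3084 = 2.7235 m.

2.7235


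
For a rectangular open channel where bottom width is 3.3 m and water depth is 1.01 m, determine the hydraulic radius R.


For a rectangular section:
Flow area A = b * y = 3.3 * 1.01 = 3.33 m^2.
Wetted perimeter P = b + 2y = 3.3 + 2*1.01 = 5.32 m.
Hydraulic radius R = A/P = 3.33 / 5.32 = 0.6265 m.

0.6265


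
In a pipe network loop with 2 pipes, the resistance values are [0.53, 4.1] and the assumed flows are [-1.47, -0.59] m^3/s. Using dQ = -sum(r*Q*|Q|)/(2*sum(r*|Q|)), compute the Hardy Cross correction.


Numerator terms (r*Q*|Q|): 0.53*-1.47*|-1.47| = -1.1453; 4.1*-0.59*|-0.59| = -1.4272.
Sum of numerator = -2.5725.
Denominator terms (r*|Q|): 0.53*|-1.47| = 0.7791; 4.1*|-0.59| = 2.419.
2 * sum of denominator = 2 * 3.1981 = 6.3962.
dQ = --2.5725 / 6.3962 = 0.4022 m^3/s.

0.4022


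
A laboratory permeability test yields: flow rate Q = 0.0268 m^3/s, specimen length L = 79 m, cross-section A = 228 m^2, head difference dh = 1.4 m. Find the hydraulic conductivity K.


From K = Q*L / (A*dh):
Numerator: Q*L = 0.0268 * 79 = 2.1172.
Denominator: A*dh = 228 * 1.4 = 319.2.
K = 2.1172 / 319.2 = 0.006633 m/s.

0.006633


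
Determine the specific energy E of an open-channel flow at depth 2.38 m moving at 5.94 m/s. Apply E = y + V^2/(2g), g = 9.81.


Specific energy E = y + V^2/(2g).
Velocity head = V^2/(2g) = 5.94^2 / (2*9.81) = 35.2836 / 19.62 = 1.7983 m.
E = 2.38 + 1.7983 = 4.1783 m.

4.1783


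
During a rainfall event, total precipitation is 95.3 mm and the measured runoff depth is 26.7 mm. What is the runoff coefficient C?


The runoff coefficient C = runoff depth / rainfall depth.
C = 26.7 / 95.3
  = 0.2802.

0.2802


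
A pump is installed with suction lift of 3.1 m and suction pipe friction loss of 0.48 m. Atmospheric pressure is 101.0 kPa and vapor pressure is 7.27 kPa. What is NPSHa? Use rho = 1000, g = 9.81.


NPSHa = p_atm/(rho*g) - z_s - hf_s - p_vap/(rho*g).
p_atm/(rho*g) = 101.0*1000 / (1000*9.81) = 10.296 m.
p_vap/(rho*g) = 7.27*1000 / (1000*9.81) = 0.741 m.
NPSHa = 10.296 - 3.1 - 0.48 - 0.741
      = 5.97 m.

5.97


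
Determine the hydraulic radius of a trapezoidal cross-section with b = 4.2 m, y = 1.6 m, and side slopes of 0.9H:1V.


For a trapezoidal section with side slope z:
A = (b + z*y)*y = (4.2 + 0.9*1.6)*1.6 = 9.024 m^2.
P = b + 2*y*sqrt(1 + z^2) = 4.2 + 2*1.6*sqrt(1 + 0.9^2) = 8.505 m.
R = A/P = 9.024 / 8.505 = 1.061 m.

1.061


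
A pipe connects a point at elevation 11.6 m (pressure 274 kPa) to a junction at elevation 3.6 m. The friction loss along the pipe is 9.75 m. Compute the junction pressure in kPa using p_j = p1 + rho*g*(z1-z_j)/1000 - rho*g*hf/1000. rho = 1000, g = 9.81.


Junction pressure: p_j = p1 + rho*g*(z1 - z_j)/1000 - rho*g*hf/1000.
Elevation term = 1000*9.81*(11.6 - 3.6)/1000 = 78.48 kPa.
Friction term = 1000*9.81*9.75/1000 = 95.647 kPa.
p_j = 274 + 78.48 - 95.647 = 256.83 kPa.

256.83


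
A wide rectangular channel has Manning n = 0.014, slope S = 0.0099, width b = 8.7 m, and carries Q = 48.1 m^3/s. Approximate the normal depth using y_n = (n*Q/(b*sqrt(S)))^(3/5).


We use the wide-channel approximation y_n = (n*Q/(b*sqrt(S)))^(3/5).
sqrt(S) = sqrt(0.0099) = 0.099499.
Numerator: n*Q = 0.014 * 48.1 = 0.6734.
Denominator: b*sqrt(S) = 8.7 * 0.099499 = 0.865641.
arg = 0.7779.
y_n = 0.7779^(3/5) = 0.8601 m.

0.8601


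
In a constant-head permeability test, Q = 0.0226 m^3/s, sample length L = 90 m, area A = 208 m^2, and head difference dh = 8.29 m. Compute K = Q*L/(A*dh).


From K = Q*L / (A*dh):
Numerator: Q*L = 0.0226 * 90 = 2.034.
Denominator: A*dh = 208 * 8.29 = 1724.32.
K = 2.034 / 1724.32 = 0.00118 m/s.

0.00118


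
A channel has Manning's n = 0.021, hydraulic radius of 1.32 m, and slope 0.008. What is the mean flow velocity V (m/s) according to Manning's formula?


Manning's equation gives V = (1/n) * R^(2/3) * S^(1/2).
First, compute R^(2/3) = 1.32^(2/3) = 1.2033.
Next, S^(1/2) = 0.008^(1/2) = 0.089443.
Then 1/n = 1/0.021 = 47.62.
V = 47.62 * 1.2033 * 0.089443 = 5.1252 m/s.

5.1252


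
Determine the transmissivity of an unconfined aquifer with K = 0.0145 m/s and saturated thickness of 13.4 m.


Transmissivity is defined as T = K * h.
T = 0.0145 * 13.4
  = 0.1943 m^2/s.

0.1943


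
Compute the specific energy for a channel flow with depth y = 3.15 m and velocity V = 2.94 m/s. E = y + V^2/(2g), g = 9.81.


Specific energy E = y + V^2/(2g).
Velocity head = V^2/(2g) = 2.94^2 / (2*9.81) = 8.6436 / 19.62 = 0.4406 m.
E = 3.15 + 0.4406 = 3.5906 m.

3.5906


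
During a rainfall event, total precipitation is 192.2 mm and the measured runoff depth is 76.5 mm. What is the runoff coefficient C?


The runoff coefficient C = runoff depth / rainfall depth.
C = 76.5 / 192.2
  = 0.398.

0.398


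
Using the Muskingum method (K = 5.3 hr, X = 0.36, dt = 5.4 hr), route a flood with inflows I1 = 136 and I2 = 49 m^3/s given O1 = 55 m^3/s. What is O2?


Muskingum coefficients:
denom = 2*K*(1-X) + dt = 2*5.3*(1-0.36) + 5.4 = 12.184.
C0 = (dt - 2*K*X)/denom = (5.4 - 2*5.3*0.36)/12.184 = 0.13.
C1 = (dt + 2*K*X)/denom = (5.4 + 2*5.3*0.36)/12.184 = 0.7564.
C2 = (2*K*(1-X) - dt)/denom = 0.1136.
O2 = C0*I2 + C1*I1 + C2*O1
   = 0.13*49 + 0.7564*136 + 0.1136*55
   = 115.49 m^3/s.

115.49


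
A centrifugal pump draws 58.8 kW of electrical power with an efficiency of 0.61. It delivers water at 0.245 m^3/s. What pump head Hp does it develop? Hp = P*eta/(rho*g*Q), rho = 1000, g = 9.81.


Pump head formula: Hp = P * eta / (rho * g * Q).
Numerator: P * eta = 58.8 * 1000 * 0.61 = 35868.0 W.
Denominator: rho * g * Q = 1000 * 9.81 * 0.245 = 2403.45.
Hp = 35868.0 / 2403.45 = 14.92 m.

14.92


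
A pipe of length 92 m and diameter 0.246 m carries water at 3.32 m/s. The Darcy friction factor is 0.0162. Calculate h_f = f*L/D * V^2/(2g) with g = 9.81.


Darcy-Weisbach equation: h_f = f * (L/D) * V^2/(2g).
f * L/D = 0.0162 * 92/0.246 = 6.0585.
V^2/(2g) = 3.32^2 / (2*9.81) = 11.0224 / 19.62 = 0.5618 m.
h_f = 6.0585 * 0.5618 = 3.404 m.

3.404


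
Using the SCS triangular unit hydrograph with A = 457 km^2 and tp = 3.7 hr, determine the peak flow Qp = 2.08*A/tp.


SCS formula: Qp = 2.08 * A / tp.
Qp = 2.08 * 457 / 3.7
   = 950.56 / 3.7
   = 256.91 m^3/s per cm.

256.91


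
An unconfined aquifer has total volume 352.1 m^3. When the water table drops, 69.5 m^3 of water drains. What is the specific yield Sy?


Specific yield Sy = Volume drained / Total volume.
Sy = 69.5 / 352.1
   = 0.1974.

0.1974


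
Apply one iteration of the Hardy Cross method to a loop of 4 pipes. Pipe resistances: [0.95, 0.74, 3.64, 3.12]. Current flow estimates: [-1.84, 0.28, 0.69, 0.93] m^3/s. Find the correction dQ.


Numerator terms (r*Q*|Q|): 0.95*-1.84*|-1.84| = -3.2163; 0.74*0.28*|0.28| = 0.058; 3.64*0.69*|0.69| = 1.733; 3.12*0.93*|0.93| = 2.6985.
Sum of numerator = 1.2732.
Denominator terms (r*|Q|): 0.95*|-1.84| = 1.748; 0.74*|0.28| = 0.2072; 3.64*|0.69| = 2.5116; 3.12*|0.93| = 2.9016.
2 * sum of denominator = 2 * 7.3684 = 14.7368.
dQ = -1.2732 / 14.7368 = -0.0864 m^3/s.

-0.0864


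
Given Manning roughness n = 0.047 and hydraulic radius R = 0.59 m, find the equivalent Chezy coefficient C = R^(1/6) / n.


The Chezy coefficient relates to Manning's n through C = R^(1/6) / n.
R^(1/6) = 0.59^(1/6) = 0.915817.
C = 0.915817 / 0.047 = 19.49 m^(1/2)/s.

19.49


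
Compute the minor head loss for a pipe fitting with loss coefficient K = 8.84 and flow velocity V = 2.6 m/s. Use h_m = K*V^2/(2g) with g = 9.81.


Minor loss formula: h_m = K * V^2/(2g).
V^2 = 2.6^2 = 6.76.
V^2/(2g) = 6.76 / 19.62 = 0.3445 m.
h_m = 8.84 * 0.3445 = 3.0458 m.

3.0458


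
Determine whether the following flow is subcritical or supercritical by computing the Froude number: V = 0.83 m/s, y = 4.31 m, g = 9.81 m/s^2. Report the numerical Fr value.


The Froude number is defined as Fr = V / sqrt(g*y).
g*y = 9.81 * 4.31 = 42.2811.
sqrt(g*y) = sqrt(42.2811) = 6.5024.
Fr = 0.83 / 6.5024 = 0.1276.
Since Fr < 1, the flow is subcritical.

0.1276


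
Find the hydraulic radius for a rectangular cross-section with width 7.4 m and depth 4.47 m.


For a rectangular section:
Flow area A = b * y = 7.4 * 4.47 = 33.08 m^2.
Wetted perimeter P = b + 2y = 7.4 + 2*4.47 = 16.34 m.
Hydraulic radius R = A/P = 33.08 / 16.34 = 2.0244 m.

2.0244


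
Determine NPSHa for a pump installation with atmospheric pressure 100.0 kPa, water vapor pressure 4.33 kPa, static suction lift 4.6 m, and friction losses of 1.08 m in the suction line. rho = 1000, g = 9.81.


NPSHa = p_atm/(rho*g) - z_s - hf_s - p_vap/(rho*g).
p_atm/(rho*g) = 100.0*1000 / (1000*9.81) = 10.194 m.
p_vap/(rho*g) = 4.33*1000 / (1000*9.81) = 0.441 m.
NPSHa = 10.194 - 4.6 - 1.08 - 0.441
      = 4.07 m.

4.07


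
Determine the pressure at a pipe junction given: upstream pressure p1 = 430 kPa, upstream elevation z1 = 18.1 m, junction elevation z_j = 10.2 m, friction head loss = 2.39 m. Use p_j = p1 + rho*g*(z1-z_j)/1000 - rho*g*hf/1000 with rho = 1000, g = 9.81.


Junction pressure: p_j = p1 + rho*g*(z1 - z_j)/1000 - rho*g*hf/1000.
Elevation term = 1000*9.81*(18.1 - 10.2)/1000 = 77.499 kPa.
Friction term = 1000*9.81*2.39/1000 = 23.446 kPa.
p_j = 430 + 77.499 - 23.446 = 484.05 kPa.

484.05


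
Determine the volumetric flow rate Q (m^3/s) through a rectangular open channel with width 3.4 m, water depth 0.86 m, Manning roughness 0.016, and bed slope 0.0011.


For a rectangular channel, the cross-sectional area A = b * y = 3.4 * 0.86 = 2.92 m^2.
The wetted perimeter P = b + 2y = 3.4 + 2*0.86 = 5.12 m.
Hydraulic radius R = A/P = 2.92/5.12 = 0.5711 m.
Velocity V = (1/n)*R^(2/3)*S^(1/2) = (1/0.016)*0.5711^(2/3)*0.0011^(1/2) = 1.4269 m/s.
Discharge Q = A * V = 2.92 * 1.4269 = 4.172 m^3/s.

4.172


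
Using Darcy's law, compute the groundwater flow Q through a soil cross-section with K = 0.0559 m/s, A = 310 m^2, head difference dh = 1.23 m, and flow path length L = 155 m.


Darcy's law: Q = K * A * i, where i = dh/L.
Hydraulic gradient i = 1.23 / 155 = 0.007935.
Q = 0.0559 * 310 * 0.007935
  = 0.1375 m^3/s.

0.1375


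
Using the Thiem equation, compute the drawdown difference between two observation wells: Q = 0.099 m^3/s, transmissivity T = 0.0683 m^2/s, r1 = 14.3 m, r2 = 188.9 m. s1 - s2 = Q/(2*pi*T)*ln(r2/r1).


Thiem equation: s1 - s2 = Q/(2*pi*T) * ln(r2/r1).
ln(r2/r1) = ln(188.9/14.3) = 2.581.
Q/(2*pi*T) = 0.099 / (2*pi*0.0683) = 0.099 / 0.4291 = 0.2307.
s1 - s2 = 0.2307 * 2.581 = 0.5954 m.

0.5954


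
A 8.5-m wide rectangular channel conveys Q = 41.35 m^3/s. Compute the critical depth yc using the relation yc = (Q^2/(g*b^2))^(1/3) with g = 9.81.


Using yc = (Q^2 / (g * b^2))^(1/3):
Q^2 = 41.35^2 = 1709.82.
g * b^2 = 9.81 * 8.5^2 = 9.81 * 72.25 = 708.77.
Q^2 / (g*b^2) = 1709.82 / 708.77 = 2.4124.
yc = 2.4124^(1/3) = 1.3412 m.

1.3412


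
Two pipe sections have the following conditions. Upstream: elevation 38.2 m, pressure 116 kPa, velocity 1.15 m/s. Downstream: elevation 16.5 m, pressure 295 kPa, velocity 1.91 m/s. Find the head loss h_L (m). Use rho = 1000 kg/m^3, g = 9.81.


Total head at each section: H = z + p/(rho*g) + V^2/(2g).
H1 = 38.2 + 116*1000/(1000*9.81) + 1.15^2/(2*9.81)
   = 38.2 + 11.825 + 0.0674
   = 50.092 m.
H2 = 16.5 + 295*1000/(1000*9.81) + 1.91^2/(2*9.81)
   = 16.5 + 30.071 + 0.1859
   = 46.757 m.
h_L = H1 - H2 = 50.092 - 46.757 = 3.335 m.

3.335


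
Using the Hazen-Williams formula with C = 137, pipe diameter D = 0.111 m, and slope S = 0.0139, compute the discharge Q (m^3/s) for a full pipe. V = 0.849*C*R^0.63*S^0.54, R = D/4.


For a full circular pipe, R = D/4 = 0.111/4 = 0.0278 m.
V = 0.849 * 137 * 0.0278^0.63 * 0.0139^0.54
  = 0.849 * 137 * 0.104534 * 0.099364
  = 1.2081 m/s.
Pipe area A = pi*D^2/4 = pi*0.111^2/4 = 0.0097 m^2.
Q = A * V = 0.0097 * 1.2081 = 0.0117 m^3/s.

0.0117


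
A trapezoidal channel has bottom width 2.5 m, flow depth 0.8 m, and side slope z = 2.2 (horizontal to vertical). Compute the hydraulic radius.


For a trapezoidal section with side slope z:
A = (b + z*y)*y = (2.5 + 2.2*0.8)*0.8 = 3.408 m^2.
P = b + 2*y*sqrt(1 + z^2) = 2.5 + 2*0.8*sqrt(1 + 2.2^2) = 6.367 m.
R = A/P = 3.408 / 6.367 = 0.5353 m.

0.5353


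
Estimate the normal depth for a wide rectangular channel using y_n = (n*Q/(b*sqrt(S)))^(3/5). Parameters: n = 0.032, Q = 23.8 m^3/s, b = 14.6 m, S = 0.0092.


We use the wide-channel approximation y_n = (n*Q/(b*sqrt(S)))^(3/5).
sqrt(S) = sqrt(0.0092) = 0.095917.
Numerator: n*Q = 0.032 * 23.8 = 0.7616.
Denominator: b*sqrt(S) = 14.6 * 0.095917 = 1.400388.
arg = 0.5439.
y_n = 0.5439^(3/5) = 0.6939 m.

0.6939


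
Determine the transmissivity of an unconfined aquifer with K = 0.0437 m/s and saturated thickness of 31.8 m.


Transmissivity is defined as T = K * h.
T = 0.0437 * 31.8
  = 1.3897 m^2/s.

1.3897


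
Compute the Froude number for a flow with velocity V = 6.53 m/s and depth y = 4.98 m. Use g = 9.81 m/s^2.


The Froude number is defined as Fr = V / sqrt(g*y).
g*y = 9.81 * 4.98 = 48.8538.
sqrt(g*y) = sqrt(48.8538) = 6.9895.
Fr = 6.53 / 6.9895 = 0.9343.

0.9343


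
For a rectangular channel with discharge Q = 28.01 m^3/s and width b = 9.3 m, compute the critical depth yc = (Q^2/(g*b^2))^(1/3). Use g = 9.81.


Using yc = (Q^2 / (g * b^2))^(1/3):
Q^2 = 28.01^2 = 784.56.
g * b^2 = 9.81 * 9.3^2 = 9.81 * 86.49 = 848.47.
Q^2 / (g*b^2) = 784.56 / 848.47 = 0.9247.
yc = 0.9247^(1/3) = 0.9742 m.

0.9742


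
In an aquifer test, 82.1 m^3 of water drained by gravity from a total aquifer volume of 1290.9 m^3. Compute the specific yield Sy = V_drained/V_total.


Specific yield Sy = Volume drained / Total volume.
Sy = 82.1 / 1290.9
   = 0.0636.

0.0636


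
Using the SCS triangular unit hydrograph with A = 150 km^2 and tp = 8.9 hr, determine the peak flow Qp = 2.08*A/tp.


SCS formula: Qp = 2.08 * A / tp.
Qp = 2.08 * 150 / 8.9
   = 312.0 / 8.9
   = 35.06 m^3/s per cm.

35.06


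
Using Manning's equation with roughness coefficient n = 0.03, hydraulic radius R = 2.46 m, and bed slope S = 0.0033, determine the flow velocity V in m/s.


Manning's equation gives V = (1/n) * R^(2/3) * S^(1/2).
First, compute R^(2/3) = 2.46^(2/3) = 1.8223.
Next, S^(1/2) = 0.0033^(1/2) = 0.057446.
Then 1/n = 1/0.03 = 33.33.
V = 33.33 * 1.8223 * 0.057446 = 3.4895 m/s.

3.4895
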